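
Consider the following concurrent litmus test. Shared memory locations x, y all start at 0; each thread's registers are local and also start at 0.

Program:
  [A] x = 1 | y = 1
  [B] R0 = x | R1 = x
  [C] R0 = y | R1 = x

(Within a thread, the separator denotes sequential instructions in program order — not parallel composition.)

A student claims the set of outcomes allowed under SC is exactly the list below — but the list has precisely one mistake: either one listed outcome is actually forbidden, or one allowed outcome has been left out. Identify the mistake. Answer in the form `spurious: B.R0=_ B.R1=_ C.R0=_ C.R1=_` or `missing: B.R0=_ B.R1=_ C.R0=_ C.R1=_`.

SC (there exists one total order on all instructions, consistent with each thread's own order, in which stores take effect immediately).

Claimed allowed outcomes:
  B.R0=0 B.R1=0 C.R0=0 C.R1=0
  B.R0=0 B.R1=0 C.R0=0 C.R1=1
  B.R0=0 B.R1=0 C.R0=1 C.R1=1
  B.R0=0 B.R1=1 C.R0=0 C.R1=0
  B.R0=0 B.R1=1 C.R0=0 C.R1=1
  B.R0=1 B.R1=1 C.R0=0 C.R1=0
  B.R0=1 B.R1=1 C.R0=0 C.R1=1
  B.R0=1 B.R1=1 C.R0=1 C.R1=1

missing: B.R0=0 B.R1=1 C.R0=1 C.R1=1

outcome vector order: (B.R0,B.R1,C.R0,C.R1)
SC (9): 0/0/0/0, 0/0/0/1, 0/0/1/1, 0/1/0/0, 0/1/0/1, 0/1/1/1, 1/1/0/0, 1/1/0/1, 1/1/1/1
SC∖claimed = {0/1/1/1}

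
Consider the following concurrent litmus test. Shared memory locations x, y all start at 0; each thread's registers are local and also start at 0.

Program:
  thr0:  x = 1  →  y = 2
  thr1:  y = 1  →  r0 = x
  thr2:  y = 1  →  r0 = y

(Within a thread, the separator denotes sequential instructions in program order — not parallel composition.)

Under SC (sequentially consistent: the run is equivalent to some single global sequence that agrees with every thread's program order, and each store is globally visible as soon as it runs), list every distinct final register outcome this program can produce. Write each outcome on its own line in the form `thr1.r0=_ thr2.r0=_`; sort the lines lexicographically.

outcome vector order: (thr1.r0,thr2.r0)
|SC outcomes| = 4

thr1.r0=0 thr2.r0=1
thr1.r0=0 thr2.r0=2
thr1.r0=1 thr2.r0=1
thr1.r0=1 thr2.r0=2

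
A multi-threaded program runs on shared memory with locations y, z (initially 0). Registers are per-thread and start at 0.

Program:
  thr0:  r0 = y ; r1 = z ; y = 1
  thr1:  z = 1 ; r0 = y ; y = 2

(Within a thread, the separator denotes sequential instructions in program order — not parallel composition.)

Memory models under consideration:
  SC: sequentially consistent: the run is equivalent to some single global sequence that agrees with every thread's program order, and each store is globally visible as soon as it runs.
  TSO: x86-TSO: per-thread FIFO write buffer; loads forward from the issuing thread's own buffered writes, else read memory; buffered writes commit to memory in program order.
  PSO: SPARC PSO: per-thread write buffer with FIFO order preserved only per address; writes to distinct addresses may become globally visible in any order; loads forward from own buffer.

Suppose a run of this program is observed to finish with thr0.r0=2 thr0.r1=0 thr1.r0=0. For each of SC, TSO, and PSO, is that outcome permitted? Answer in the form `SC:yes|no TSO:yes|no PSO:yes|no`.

SC:no TSO:no PSO:yes

outcome vector order: (thr0.r0,thr0.r1,thr1.r0)
[SC] allowed = {<0 0 0>; <0 0 1>; <0 1 0>; <0 1 1>; <2 1 0>}
[TSO] allowed = {<0 0 0>; <0 0 1>; <0 1 0>; <0 1 1>; <2 1 0>}
[PSO] allowed = {<0 0 0>; <0 0 1>; <0 1 0>; <0 1 1>; <2 0 0>; <2 1 0>}
target <2 0 0> ∈ {PSO}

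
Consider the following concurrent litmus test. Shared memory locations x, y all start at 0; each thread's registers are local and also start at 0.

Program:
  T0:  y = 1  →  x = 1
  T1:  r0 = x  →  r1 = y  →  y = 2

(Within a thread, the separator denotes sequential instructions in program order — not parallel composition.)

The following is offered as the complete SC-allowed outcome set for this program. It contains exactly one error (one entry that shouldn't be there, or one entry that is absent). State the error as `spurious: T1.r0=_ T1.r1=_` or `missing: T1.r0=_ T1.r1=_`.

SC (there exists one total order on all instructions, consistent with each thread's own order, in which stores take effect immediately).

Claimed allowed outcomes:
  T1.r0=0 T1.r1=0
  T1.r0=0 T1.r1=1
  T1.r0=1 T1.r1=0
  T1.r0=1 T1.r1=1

spurious: T1.r0=1 T1.r1=0

outcome vector order: (T1.r0,T1.r1)
under SC → (0,0); (0,1); (1,1)
claimed∖SC = {(1,0)}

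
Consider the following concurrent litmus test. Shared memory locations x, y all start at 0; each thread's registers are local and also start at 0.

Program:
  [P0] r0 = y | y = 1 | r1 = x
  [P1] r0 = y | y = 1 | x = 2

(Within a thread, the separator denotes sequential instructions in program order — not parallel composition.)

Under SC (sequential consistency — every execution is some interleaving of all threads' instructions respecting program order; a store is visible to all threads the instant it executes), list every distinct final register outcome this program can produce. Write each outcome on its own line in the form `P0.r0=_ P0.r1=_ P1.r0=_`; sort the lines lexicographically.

P0.r0=0 P0.r1=0 P1.r0=0
P0.r0=0 P0.r1=0 P1.r0=1
P0.r0=0 P0.r1=2 P1.r0=0
P0.r0=0 P0.r1=2 P1.r0=1
P0.r0=1 P0.r1=0 P1.r0=0
P0.r0=1 P0.r1=2 P1.r0=0

outcome vector order: (P0.r0,P0.r1,P1.r0)
|SC outcomes| = 6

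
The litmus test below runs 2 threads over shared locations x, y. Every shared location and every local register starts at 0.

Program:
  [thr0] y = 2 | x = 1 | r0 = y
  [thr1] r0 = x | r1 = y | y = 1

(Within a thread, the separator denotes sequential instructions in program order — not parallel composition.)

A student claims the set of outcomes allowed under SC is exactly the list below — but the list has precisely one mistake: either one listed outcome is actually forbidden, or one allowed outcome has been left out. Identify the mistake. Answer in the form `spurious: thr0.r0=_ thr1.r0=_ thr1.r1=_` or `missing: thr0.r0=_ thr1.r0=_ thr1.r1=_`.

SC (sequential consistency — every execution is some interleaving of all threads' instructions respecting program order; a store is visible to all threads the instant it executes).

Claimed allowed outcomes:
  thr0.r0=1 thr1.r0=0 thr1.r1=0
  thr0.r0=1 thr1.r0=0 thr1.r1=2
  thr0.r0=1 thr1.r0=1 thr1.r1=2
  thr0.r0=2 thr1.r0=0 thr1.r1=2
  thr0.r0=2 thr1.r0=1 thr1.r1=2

outcome vector order: (thr0.r0,thr1.r0,thr1.r1)
SC: 6 outcomes — {1/0/0, 1/0/2, 1/1/2, 2/0/0, 2/0/2, 2/1/2}
SC∖claimed = {2/0/0}

missing: thr0.r0=2 thr1.r0=0 thr1.r1=0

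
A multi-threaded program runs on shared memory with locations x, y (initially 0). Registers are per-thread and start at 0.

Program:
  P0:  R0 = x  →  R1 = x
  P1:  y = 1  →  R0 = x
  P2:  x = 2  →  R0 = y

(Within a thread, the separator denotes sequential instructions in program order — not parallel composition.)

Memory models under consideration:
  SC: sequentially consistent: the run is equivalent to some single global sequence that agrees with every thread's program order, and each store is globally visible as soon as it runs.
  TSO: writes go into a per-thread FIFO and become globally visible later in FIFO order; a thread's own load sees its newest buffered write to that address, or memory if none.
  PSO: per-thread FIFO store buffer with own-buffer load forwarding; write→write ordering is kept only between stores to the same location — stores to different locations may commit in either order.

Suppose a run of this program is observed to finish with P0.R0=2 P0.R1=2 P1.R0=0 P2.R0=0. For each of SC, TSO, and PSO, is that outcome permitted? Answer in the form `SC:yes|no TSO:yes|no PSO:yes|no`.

outcome vector order: (P0.R0,P0.R1,P1.R0,P2.R0)
SC (9): 0001 0020 0021 0201 0220 0221 2201 2220 2221
TSO (12): 0000 0001 0020 0021 0200 0201 0220 0221 2200 2201 2220 2221
PSO (12): 0000 0001 0020 0021 0200 0201 0220 0221 2200 2201 2220 2221
target 2200 ∈ {TSO,PSO}

SC:no TSO:yes PSO:yes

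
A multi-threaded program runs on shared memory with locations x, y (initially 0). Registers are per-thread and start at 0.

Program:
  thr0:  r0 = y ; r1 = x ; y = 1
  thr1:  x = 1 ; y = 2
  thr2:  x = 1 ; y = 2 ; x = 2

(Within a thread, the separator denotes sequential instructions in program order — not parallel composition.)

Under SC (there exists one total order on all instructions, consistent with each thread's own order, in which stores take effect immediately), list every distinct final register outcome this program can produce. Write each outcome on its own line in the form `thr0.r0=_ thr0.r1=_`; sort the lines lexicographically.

thr0.r0=0 thr0.r1=0
thr0.r0=0 thr0.r1=1
thr0.r0=0 thr0.r1=2
thr0.r0=2 thr0.r1=1
thr0.r0=2 thr0.r1=2

outcome vector order: (thr0.r0,thr0.r1)
|SC outcomes| = 5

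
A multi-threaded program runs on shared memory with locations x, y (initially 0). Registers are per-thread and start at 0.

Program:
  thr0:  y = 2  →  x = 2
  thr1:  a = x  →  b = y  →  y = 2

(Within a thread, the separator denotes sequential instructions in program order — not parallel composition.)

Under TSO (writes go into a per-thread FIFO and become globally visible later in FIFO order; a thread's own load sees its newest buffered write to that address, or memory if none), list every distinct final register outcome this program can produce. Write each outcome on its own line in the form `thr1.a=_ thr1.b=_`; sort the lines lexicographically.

thr1.a=0 thr1.b=0
thr1.a=0 thr1.b=2
thr1.a=2 thr1.b=2

outcome vector order: (thr1.a,thr1.b)
|TSO outcomes| = 3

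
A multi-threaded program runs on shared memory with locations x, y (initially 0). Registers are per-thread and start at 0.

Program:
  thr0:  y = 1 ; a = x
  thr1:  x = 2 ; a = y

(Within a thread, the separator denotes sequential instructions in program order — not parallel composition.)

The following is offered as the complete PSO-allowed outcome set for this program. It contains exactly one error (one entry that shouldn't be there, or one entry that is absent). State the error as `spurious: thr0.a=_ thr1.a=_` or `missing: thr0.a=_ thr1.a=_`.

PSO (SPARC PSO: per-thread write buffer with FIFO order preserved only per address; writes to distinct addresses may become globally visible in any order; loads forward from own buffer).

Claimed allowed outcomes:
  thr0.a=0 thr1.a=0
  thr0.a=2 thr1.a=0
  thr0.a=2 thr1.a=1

outcome vector order: (thr0.a,thr1.a)
PSO: 4 outcomes — {00, 01, 20, 21}
PSO∖claimed = {01}

missing: thr0.a=0 thr1.a=1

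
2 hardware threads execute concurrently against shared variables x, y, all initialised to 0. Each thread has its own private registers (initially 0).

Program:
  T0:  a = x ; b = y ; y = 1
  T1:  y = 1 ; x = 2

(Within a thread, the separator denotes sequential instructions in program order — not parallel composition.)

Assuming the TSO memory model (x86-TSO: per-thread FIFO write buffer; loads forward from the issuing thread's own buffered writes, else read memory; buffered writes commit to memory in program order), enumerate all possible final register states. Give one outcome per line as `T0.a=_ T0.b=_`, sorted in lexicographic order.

T0.a=0 T0.b=0
T0.a=0 T0.b=1
T0.a=2 T0.b=1

outcome vector order: (T0.a,T0.b)
|TSO outcomes| = 3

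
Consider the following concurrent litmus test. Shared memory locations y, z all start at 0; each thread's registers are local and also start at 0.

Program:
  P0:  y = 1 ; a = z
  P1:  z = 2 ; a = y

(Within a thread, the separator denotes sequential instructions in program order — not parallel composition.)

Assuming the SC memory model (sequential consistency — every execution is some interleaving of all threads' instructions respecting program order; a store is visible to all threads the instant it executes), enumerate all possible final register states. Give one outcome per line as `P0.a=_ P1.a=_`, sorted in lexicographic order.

outcome vector order: (P0.a,P1.a)
|SC outcomes| = 3

P0.a=0 P1.a=1
P0.a=2 P1.a=0
P0.a=2 P1.a=1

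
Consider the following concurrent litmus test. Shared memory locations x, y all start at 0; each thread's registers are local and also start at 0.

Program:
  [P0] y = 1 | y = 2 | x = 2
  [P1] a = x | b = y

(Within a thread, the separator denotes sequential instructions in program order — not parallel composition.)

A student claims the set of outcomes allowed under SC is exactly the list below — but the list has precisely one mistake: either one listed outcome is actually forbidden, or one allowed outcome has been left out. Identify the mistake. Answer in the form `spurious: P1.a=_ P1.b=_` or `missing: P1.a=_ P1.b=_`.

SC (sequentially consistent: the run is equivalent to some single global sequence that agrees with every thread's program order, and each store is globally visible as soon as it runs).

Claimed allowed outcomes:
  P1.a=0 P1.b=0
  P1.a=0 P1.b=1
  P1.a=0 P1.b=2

missing: P1.a=2 P1.b=2

outcome vector order: (P1.a,P1.b)
SC: 4 outcomes — {0/0 0/1 0/2 2/2}
SC∖claimed = {2/2}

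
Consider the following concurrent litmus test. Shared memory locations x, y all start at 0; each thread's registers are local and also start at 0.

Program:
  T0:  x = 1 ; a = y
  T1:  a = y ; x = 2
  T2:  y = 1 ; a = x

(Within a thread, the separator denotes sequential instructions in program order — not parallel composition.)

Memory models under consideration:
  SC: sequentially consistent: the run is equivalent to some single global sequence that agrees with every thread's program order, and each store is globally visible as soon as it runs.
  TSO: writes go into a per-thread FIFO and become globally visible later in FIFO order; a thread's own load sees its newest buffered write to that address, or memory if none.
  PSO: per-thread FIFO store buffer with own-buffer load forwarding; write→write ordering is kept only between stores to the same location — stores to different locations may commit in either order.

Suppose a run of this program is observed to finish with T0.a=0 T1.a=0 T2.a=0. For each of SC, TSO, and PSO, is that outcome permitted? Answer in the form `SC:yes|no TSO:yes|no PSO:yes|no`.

SC:no TSO:yes PSO:yes

outcome vector order: (T0.a,T1.a,T2.a)
[SC] allowed = {<0 0 1>; <0 0 2>; <0 1 1>; <0 1 2>; <1 0 0>; <1 0 1>; <1 0 2>; <1 1 0>; <1 1 1>; <1 1 2>}
[TSO] allowed = {<0 0 0>; <0 0 1>; <0 0 2>; <0 1 0>; <0 1 1>; <0 1 2>; <1 0 0>; <1 0 1>; <1 0 2>; <1 1 0>; <1 1 1>; <1 1 2>}
[PSO] allowed = {<0 0 0>; <0 0 1>; <0 0 2>; <0 1 0>; <0 1 1>; <0 1 2>; <1 0 0>; <1 0 1>; <1 0 2>; <1 1 0>; <1 1 1>; <1 1 2>}
target <0 0 0> ∈ {TSO,PSO}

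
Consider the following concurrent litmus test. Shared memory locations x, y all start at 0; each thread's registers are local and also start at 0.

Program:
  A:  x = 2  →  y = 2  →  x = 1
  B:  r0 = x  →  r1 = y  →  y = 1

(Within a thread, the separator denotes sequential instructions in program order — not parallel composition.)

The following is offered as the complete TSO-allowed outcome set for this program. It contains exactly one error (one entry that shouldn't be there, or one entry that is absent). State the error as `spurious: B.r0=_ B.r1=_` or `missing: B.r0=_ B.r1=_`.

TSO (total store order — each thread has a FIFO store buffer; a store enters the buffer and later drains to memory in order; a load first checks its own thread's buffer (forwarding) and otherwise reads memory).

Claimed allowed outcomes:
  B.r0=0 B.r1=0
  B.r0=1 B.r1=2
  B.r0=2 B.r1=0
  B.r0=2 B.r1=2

missing: B.r0=0 B.r1=2

outcome vector order: (B.r0,B.r1)
[TSO] allowed = {<0 0>, <0 2>, <1 2>, <2 0>, <2 2>}
TSO∖claimed = {<0 2>}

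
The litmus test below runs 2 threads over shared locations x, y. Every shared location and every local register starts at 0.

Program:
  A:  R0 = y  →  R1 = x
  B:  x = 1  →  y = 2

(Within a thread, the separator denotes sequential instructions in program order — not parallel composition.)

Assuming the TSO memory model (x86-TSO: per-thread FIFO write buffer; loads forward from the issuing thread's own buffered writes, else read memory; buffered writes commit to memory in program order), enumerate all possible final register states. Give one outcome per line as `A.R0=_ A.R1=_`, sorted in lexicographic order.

A.R0=0 A.R1=0
A.R0=0 A.R1=1
A.R0=2 A.R1=1

outcome vector order: (A.R0,A.R1)
|TSO outcomes| = 3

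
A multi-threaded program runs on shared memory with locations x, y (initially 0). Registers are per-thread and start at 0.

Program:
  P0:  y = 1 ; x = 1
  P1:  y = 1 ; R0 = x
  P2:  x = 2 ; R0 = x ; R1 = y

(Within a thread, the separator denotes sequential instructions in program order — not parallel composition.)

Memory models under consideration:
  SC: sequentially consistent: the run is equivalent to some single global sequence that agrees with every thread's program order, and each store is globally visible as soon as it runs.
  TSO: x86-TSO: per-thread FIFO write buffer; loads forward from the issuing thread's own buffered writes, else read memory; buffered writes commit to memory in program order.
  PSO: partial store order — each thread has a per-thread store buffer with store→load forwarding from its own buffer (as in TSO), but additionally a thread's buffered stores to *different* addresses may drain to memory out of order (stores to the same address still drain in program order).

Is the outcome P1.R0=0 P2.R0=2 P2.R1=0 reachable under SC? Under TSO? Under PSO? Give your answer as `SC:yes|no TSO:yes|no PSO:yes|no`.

outcome vector order: (P1.R0,P2.R0,P2.R1)
[SC] allowed = {011, 021, 111, 120, 121, 211, 220, 221}
[TSO] allowed = {011, 020, 021, 111, 120, 121, 211, 220, 221}
[PSO] allowed = {010, 011, 020, 021, 110, 111, 120, 121, 210, 211, 220, 221}
target 020 ∈ {TSO,PSO}

SC:no TSO:yes PSO:yes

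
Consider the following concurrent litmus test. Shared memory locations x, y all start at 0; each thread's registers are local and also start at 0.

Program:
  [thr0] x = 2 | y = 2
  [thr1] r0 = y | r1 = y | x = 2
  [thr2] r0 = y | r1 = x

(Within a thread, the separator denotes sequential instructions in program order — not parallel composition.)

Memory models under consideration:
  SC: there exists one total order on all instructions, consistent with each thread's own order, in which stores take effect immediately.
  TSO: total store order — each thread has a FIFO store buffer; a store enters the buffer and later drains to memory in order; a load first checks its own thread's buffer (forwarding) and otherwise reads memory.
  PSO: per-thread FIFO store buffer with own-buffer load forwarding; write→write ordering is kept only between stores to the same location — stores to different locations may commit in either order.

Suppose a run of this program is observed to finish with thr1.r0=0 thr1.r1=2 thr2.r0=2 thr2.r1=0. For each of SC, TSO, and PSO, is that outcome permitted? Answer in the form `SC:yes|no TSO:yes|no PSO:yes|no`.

SC:no TSO:no PSO:yes

outcome vector order: (thr1.r0,thr1.r1,thr2.r0,thr2.r1)
[SC] allowed = {(0,0,0,0) (0,0,0,2) (0,0,2,2) (0,2,0,0) (0,2,0,2) (0,2,2,2) (2,2,0,0) (2,2,0,2) (2,2,2,2)}
[TSO] allowed = {(0,0,0,0) (0,0,0,2) (0,0,2,2) (0,2,0,0) (0,2,0,2) (0,2,2,2) (2,2,0,0) (2,2,0,2) (2,2,2,2)}
[PSO] allowed = {(0,0,0,0) (0,0,0,2) (0,0,2,0) (0,0,2,2) (0,2,0,0) (0,2,0,2) (0,2,2,0) (0,2,2,2) (2,2,0,0) (2,2,0,2) (2,2,2,0) (2,2,2,2)}
target (0,2,2,0) ∈ {PSO}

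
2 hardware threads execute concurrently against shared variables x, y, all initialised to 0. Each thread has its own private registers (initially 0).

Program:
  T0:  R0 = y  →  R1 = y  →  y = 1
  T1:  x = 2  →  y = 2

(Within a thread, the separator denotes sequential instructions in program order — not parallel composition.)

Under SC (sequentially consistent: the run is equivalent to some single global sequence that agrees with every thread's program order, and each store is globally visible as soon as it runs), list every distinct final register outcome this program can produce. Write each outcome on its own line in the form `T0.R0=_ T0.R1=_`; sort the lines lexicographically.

T0.R0=0 T0.R1=0
T0.R0=0 T0.R1=2
T0.R0=2 T0.R1=2

outcome vector order: (T0.R0,T0.R1)
|SC outcomes| = 3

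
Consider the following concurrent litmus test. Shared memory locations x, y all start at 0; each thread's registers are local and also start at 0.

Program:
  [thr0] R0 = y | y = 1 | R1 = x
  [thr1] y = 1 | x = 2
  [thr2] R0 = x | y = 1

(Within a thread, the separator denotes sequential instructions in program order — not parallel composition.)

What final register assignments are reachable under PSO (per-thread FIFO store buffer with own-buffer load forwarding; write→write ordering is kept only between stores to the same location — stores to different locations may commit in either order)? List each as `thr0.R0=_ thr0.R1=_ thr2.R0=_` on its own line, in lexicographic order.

thr0.R0=0 thr0.R1=0 thr2.R0=0
thr0.R0=0 thr0.R1=0 thr2.R0=2
thr0.R0=0 thr0.R1=2 thr2.R0=0
thr0.R0=0 thr0.R1=2 thr2.R0=2
thr0.R0=1 thr0.R1=0 thr2.R0=0
thr0.R0=1 thr0.R1=0 thr2.R0=2
thr0.R0=1 thr0.R1=2 thr2.R0=0
thr0.R0=1 thr0.R1=2 thr2.R0=2

outcome vector order: (thr0.R0,thr0.R1,thr2.R0)
|PSO outcomes| = 8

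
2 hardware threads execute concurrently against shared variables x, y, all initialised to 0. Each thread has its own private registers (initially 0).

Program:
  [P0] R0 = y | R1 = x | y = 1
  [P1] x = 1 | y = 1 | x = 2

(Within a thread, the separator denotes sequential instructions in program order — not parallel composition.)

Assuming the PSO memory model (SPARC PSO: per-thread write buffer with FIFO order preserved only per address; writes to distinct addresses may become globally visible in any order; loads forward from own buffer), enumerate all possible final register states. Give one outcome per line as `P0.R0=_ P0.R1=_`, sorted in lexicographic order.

P0.R0=0 P0.R1=0
P0.R0=0 P0.R1=1
P0.R0=0 P0.R1=2
P0.R0=1 P0.R1=0
P0.R0=1 P0.R1=1
P0.R0=1 P0.R1=2

outcome vector order: (P0.R0,P0.R1)
|PSO outcomes| = 6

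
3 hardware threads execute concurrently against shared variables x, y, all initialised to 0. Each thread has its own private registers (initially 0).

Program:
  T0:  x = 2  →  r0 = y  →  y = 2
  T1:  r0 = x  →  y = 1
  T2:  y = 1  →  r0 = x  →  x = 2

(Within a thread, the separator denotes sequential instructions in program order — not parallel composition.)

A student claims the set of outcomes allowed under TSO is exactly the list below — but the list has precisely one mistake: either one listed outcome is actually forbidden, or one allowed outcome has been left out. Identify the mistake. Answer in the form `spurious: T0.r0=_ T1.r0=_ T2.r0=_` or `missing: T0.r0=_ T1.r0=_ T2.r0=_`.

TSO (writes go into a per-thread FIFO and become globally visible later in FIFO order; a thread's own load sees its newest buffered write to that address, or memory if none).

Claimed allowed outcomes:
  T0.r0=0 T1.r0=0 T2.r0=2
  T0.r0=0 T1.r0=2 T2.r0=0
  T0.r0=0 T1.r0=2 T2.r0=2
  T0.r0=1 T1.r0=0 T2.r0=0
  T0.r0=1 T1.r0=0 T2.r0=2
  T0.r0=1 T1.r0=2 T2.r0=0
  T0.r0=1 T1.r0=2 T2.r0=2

missing: T0.r0=0 T1.r0=0 T2.r0=0

outcome vector order: (T0.r0,T1.r0,T2.r0)
TSO: 8 outcomes — {(0,0,0), (0,0,2), (0,2,0), (0,2,2), (1,0,0), (1,0,2), (1,2,0), (1,2,2)}
TSO∖claimed = {(0,0,0)}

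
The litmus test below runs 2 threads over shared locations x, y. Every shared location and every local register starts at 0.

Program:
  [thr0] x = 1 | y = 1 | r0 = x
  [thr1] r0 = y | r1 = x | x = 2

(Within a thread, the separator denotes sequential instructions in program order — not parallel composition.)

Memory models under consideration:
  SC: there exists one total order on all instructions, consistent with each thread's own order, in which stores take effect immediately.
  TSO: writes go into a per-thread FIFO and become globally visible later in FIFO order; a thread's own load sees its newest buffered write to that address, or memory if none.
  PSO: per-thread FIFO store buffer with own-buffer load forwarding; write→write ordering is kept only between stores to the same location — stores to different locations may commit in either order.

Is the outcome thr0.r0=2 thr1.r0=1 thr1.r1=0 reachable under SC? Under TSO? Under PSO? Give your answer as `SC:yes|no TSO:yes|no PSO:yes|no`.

outcome vector order: (thr0.r0,thr1.r0,thr1.r1)
under SC → (1,0,0), (1,0,1), (1,1,1), (2,0,0), (2,0,1), (2,1,1)
under TSO → (1,0,0), (1,0,1), (1,1,1), (2,0,0), (2,0,1), (2,1,1)
under PSO → (1,0,0), (1,0,1), (1,1,0), (1,1,1), (2,0,0), (2,0,1), (2,1,0), (2,1,1)
target (2,1,0) ∈ {PSO}

SC:no TSO:no PSO:yes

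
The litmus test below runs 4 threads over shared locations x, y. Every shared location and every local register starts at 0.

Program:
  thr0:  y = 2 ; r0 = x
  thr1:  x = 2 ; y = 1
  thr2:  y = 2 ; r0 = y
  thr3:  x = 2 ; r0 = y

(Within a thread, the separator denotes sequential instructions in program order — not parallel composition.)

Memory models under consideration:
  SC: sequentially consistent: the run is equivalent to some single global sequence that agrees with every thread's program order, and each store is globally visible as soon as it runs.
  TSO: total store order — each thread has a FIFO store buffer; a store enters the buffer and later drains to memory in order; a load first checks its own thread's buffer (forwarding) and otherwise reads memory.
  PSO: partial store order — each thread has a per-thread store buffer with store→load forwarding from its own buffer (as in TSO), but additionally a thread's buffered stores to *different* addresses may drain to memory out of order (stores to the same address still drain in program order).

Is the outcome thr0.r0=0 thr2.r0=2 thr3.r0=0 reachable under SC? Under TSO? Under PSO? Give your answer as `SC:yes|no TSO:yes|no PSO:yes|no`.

SC:no TSO:yes PSO:yes

outcome vector order: (thr0.r0,thr2.r0,thr3.r0)
SC (10): 0/1/1; 0/1/2; 0/2/1; 0/2/2; 2/1/0; 2/1/1; 2/1/2; 2/2/0; 2/2/1; 2/2/2
TSO (12): 0/1/0; 0/1/1; 0/1/2; 0/2/0; 0/2/1; 0/2/2; 2/1/0; 2/1/1; 2/1/2; 2/2/0; 2/2/1; 2/2/2
PSO (12): 0/1/0; 0/1/1; 0/1/2; 0/2/0; 0/2/1; 0/2/2; 2/1/0; 2/1/1; 2/1/2; 2/2/0; 2/2/1; 2/2/2
target 0/2/0 ∈ {TSO,PSO}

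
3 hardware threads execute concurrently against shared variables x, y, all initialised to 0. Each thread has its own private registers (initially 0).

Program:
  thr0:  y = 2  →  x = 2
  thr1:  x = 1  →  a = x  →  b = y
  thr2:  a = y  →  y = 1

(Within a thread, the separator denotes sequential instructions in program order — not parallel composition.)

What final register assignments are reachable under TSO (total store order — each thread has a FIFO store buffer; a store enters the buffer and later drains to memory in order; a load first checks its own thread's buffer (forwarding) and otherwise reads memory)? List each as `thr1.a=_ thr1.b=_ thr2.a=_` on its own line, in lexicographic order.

outcome vector order: (thr1.a,thr1.b,thr2.a)
|TSO outcomes| = 10

thr1.a=1 thr1.b=0 thr2.a=0
thr1.a=1 thr1.b=0 thr2.a=2
thr1.a=1 thr1.b=1 thr2.a=0
thr1.a=1 thr1.b=1 thr2.a=2
thr1.a=1 thr1.b=2 thr2.a=0
thr1.a=1 thr1.b=2 thr2.a=2
thr1.a=2 thr1.b=1 thr2.a=0
thr1.a=2 thr1.b=1 thr2.a=2
thr1.a=2 thr1.b=2 thr2.a=0
thr1.a=2 thr1.b=2 thr2.a=2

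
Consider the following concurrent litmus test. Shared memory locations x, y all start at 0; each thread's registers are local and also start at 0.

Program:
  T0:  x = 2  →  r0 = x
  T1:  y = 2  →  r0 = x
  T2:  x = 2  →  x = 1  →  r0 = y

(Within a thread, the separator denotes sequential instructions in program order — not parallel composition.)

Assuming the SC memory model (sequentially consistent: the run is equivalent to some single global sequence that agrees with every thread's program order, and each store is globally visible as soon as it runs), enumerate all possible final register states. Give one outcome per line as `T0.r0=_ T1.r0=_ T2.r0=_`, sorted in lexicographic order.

T0.r0=1 T1.r0=0 T2.r0=2
T0.r0=1 T1.r0=1 T2.r0=0
T0.r0=1 T1.r0=1 T2.r0=2
T0.r0=1 T1.r0=2 T2.r0=2
T0.r0=2 T1.r0=0 T2.r0=2
T0.r0=2 T1.r0=1 T2.r0=0
T0.r0=2 T1.r0=1 T2.r0=2
T0.r0=2 T1.r0=2 T2.r0=0
T0.r0=2 T1.r0=2 T2.r0=2

outcome vector order: (T0.r0,T1.r0,T2.r0)
|SC outcomes| = 9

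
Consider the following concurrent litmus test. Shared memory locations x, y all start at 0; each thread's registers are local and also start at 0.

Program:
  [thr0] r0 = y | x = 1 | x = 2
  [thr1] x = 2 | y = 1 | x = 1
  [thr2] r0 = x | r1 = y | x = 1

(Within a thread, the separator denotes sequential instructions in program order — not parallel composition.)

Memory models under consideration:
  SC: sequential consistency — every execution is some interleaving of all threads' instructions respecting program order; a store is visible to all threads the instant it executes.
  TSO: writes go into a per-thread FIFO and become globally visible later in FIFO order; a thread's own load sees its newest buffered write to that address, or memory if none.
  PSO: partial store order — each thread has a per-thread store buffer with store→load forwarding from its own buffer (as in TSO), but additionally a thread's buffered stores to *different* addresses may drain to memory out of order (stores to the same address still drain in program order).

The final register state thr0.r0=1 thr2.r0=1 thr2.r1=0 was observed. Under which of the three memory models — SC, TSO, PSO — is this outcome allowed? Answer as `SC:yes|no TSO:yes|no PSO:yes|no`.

SC:no TSO:no PSO:yes

outcome vector order: (thr0.r0,thr2.r0,thr2.r1)
SC: 11 outcomes — {<0 0 0> <0 0 1> <0 1 0> <0 1 1> <0 2 0> <0 2 1> <1 0 0> <1 0 1> <1 1 1> <1 2 0> <1 2 1>}
TSO: 11 outcomes — {<0 0 0> <0 0 1> <0 1 0> <0 1 1> <0 2 0> <0 2 1> <1 0 0> <1 0 1> <1 1 1> <1 2 0> <1 2 1>}
PSO: 12 outcomes — {<0 0 0> <0 0 1> <0 1 0> <0 1 1> <0 2 0> <0 2 1> <1 0 0> <1 0 1> <1 1 0> <1 1 1> <1 2 0> <1 2 1>}
target <1 1 0> ∈ {PSO}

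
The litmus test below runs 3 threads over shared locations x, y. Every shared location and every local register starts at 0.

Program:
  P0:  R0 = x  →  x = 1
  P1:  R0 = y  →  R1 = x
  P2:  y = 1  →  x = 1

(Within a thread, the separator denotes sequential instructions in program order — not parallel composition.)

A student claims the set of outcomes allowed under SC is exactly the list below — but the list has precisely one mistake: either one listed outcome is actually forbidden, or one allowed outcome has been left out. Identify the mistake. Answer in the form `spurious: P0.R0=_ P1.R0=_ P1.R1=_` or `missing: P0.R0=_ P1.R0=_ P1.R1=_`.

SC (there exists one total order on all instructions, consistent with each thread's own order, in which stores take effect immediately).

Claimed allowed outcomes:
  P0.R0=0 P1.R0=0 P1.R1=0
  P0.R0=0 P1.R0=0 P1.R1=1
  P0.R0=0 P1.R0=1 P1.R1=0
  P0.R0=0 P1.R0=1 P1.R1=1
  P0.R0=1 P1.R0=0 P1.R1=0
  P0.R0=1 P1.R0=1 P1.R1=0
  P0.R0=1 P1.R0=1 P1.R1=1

outcome vector order: (P0.R0,P1.R0,P1.R1)
[SC] allowed = {(0,0,0) (0,0,1) (0,1,0) (0,1,1) (1,0,0) (1,0,1) (1,1,0) (1,1,1)}
SC∖claimed = {(1,0,1)}

missing: P0.R0=1 P1.R0=0 P1.R1=1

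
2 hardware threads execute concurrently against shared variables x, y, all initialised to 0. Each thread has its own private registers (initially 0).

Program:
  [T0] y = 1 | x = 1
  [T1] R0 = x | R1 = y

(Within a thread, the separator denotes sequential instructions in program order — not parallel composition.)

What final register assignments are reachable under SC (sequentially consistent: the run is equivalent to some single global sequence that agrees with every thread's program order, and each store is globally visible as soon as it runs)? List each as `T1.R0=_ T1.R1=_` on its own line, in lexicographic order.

T1.R0=0 T1.R1=0
T1.R0=0 T1.R1=1
T1.R0=1 T1.R1=1

outcome vector order: (T1.R0,T1.R1)
|SC outcomes| = 3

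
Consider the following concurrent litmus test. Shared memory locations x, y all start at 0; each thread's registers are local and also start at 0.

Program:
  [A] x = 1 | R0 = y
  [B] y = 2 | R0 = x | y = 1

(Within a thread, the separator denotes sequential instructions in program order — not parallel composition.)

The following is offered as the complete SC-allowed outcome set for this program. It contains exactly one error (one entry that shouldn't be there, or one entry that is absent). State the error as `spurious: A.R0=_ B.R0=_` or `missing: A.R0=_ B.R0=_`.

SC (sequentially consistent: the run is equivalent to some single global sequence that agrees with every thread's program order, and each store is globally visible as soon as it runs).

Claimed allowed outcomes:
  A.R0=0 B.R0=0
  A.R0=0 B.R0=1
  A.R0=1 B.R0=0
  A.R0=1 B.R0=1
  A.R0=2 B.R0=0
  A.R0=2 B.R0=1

spurious: A.R0=0 B.R0=0

outcome vector order: (A.R0,B.R0)
[SC] allowed = {01 10 11 20 21}
claimed∖SC = {00}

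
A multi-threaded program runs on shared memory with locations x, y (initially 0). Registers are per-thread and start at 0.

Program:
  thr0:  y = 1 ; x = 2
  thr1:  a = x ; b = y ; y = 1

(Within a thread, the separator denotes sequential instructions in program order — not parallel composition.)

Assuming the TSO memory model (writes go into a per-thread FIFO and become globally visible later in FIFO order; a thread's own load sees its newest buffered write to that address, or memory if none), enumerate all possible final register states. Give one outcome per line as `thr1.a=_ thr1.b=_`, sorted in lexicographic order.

thr1.a=0 thr1.b=0
thr1.a=0 thr1.b=1
thr1.a=2 thr1.b=1

outcome vector order: (thr1.a,thr1.b)
|TSO outcomes| = 3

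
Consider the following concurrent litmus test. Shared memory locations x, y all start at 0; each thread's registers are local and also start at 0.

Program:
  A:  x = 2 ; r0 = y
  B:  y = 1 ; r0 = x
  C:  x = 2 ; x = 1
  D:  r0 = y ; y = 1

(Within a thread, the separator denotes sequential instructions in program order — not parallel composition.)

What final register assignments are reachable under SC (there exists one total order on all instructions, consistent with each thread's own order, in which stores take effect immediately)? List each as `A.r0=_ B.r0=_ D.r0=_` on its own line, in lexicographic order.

A.r0=0 B.r0=1 D.r0=0
A.r0=0 B.r0=1 D.r0=1
A.r0=0 B.r0=2 D.r0=0
A.r0=0 B.r0=2 D.r0=1
A.r0=1 B.r0=0 D.r0=0
A.r0=1 B.r0=0 D.r0=1
A.r0=1 B.r0=1 D.r0=0
A.r0=1 B.r0=1 D.r0=1
A.r0=1 B.r0=2 D.r0=0
A.r0=1 B.r0=2 D.r0=1

outcome vector order: (A.r0,B.r0,D.r0)
|SC outcomes| = 10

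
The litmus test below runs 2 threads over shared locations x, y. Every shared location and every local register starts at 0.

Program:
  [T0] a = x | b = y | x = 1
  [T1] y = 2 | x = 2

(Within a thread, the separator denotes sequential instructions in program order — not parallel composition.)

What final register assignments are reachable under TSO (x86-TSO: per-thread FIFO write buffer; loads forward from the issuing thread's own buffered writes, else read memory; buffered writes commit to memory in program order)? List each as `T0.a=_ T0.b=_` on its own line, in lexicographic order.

outcome vector order: (T0.a,T0.b)
|TSO outcomes| = 3

T0.a=0 T0.b=0
T0.a=0 T0.b=2
T0.a=2 T0.b=2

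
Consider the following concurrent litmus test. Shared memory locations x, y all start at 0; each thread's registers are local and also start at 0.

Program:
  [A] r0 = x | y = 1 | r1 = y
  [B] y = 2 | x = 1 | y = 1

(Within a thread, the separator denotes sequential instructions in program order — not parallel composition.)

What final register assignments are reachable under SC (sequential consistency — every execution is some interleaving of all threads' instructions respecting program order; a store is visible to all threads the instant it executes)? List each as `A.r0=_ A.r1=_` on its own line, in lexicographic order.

outcome vector order: (A.r0,A.r1)
|SC outcomes| = 3

A.r0=0 A.r1=1
A.r0=0 A.r1=2
A.r0=1 A.r1=1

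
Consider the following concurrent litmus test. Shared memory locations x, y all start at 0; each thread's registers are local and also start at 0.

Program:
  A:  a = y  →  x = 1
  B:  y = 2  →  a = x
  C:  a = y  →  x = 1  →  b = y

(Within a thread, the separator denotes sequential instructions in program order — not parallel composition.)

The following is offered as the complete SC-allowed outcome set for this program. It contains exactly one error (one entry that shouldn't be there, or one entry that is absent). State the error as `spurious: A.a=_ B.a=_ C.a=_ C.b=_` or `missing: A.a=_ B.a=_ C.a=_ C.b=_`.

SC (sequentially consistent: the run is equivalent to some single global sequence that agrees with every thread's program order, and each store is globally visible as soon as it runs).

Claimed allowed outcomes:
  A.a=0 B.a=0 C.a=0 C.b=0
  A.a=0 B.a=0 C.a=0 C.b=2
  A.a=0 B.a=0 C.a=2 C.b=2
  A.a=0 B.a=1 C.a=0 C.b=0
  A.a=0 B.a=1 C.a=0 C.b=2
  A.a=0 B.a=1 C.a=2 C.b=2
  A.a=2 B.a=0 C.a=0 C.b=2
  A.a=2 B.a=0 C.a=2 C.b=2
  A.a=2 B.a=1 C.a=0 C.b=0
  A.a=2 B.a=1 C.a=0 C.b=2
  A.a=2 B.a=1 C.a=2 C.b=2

outcome vector order: (A.a,B.a,C.a,C.b)
under SC → 0002 0022 0100 0102 0122 2002 2022 2100 2102 2122
claimed∖SC = {0000}

spurious: A.a=0 B.a=0 C.a=0 C.b=0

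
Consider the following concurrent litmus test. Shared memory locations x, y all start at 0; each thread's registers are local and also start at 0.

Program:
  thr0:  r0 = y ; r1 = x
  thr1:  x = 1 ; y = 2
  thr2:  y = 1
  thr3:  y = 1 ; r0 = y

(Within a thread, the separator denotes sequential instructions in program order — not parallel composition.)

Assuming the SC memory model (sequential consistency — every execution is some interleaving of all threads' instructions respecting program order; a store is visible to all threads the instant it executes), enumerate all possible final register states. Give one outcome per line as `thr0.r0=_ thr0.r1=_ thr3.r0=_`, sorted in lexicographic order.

thr0.r0=0 thr0.r1=0 thr3.r0=1
thr0.r0=0 thr0.r1=0 thr3.r0=2
thr0.r0=0 thr0.r1=1 thr3.r0=1
thr0.r0=0 thr0.r1=1 thr3.r0=2
thr0.r0=1 thr0.r1=0 thr3.r0=1
thr0.r0=1 thr0.r1=0 thr3.r0=2
thr0.r0=1 thr0.r1=1 thr3.r0=1
thr0.r0=1 thr0.r1=1 thr3.r0=2
thr0.r0=2 thr0.r1=1 thr3.r0=1
thr0.r0=2 thr0.r1=1 thr3.r0=2

outcome vector order: (thr0.r0,thr0.r1,thr3.r0)
|SC outcomes| = 10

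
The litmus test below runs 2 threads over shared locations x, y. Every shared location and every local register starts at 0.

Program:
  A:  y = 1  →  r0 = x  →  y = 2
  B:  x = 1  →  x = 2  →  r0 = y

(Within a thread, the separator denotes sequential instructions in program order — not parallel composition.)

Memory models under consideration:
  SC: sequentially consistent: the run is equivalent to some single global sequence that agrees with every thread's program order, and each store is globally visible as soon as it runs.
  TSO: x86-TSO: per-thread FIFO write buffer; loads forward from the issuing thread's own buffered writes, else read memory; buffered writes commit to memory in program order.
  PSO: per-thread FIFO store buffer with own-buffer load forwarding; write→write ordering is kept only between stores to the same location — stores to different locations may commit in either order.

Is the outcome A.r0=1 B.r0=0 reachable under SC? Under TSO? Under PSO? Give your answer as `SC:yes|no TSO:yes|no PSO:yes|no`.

SC:no TSO:yes PSO:yes

outcome vector order: (A.r0,B.r0)
SC: 7 outcomes — {(0,1) (0,2) (1,1) (1,2) (2,0) (2,1) (2,2)}
TSO: 9 outcomes — {(0,0) (0,1) (0,2) (1,0) (1,1) (1,2) (2,0) (2,1) (2,2)}
PSO: 9 outcomes — {(0,0) (0,1) (0,2) (1,0) (1,1) (1,2) (2,0) (2,1) (2,2)}
target (1,0) ∈ {TSO,PSO}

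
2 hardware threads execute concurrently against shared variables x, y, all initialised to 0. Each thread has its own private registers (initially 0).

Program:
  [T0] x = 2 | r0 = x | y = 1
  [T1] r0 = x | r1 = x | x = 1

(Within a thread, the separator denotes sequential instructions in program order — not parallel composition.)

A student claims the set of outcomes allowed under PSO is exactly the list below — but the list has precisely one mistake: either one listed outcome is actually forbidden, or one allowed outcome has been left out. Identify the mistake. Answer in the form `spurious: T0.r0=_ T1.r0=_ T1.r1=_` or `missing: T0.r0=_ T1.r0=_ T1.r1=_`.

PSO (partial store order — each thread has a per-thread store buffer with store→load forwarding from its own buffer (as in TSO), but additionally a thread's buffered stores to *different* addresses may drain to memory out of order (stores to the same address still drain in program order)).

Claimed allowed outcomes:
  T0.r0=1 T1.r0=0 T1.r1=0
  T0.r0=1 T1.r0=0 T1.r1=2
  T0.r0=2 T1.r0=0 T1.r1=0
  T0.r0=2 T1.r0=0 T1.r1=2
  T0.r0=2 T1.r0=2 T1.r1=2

outcome vector order: (T0.r0,T1.r0,T1.r1)
PSO (6): <1 0 0>, <1 0 2>, <1 2 2>, <2 0 0>, <2 0 2>, <2 2 2>
PSO∖claimed = {<1 2 2>}

missing: T0.r0=1 T1.r0=2 T1.r1=2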